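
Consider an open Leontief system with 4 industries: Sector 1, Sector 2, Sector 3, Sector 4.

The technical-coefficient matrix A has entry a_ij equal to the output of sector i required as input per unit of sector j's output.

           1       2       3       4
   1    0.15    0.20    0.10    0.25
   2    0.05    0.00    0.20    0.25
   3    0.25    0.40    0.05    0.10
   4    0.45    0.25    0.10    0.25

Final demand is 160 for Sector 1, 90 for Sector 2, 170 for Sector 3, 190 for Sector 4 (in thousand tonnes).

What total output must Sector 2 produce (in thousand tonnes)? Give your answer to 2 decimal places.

I − A =
  [   0.85    -0.20    -0.10    -0.25]
  [  -0.05     1.00    -0.20    -0.25]
  [  -0.25    -0.40     0.95    -0.10]
  [  -0.45    -0.25    -0.10     0.75]
Compute the cofactors C_ij = (−1)^(i+j)·(3×3 minor ij) of I−A; the adjugate is their transpose:
adj(I−A) = Cᵀ =
  [ 0.568125   0.242375   0.141250   0.289000]
  [ 0.194750   0.460750   0.142500   0.237500]
  [ 0.278125   0.293375   0.438750   0.249000]
  [ 0.442875   0.338125   0.190750   0.693000]
det(I−A) = Σ_j (I−A)_1j·C_1j = (0.85)(0.568125) + (-0.20)(0.194750) + (-0.10)(0.278125) + (-0.25)(0.442875) = 0.305425
(I − A)⁻¹ = adj(I−A) / det(I−A) ≈
  [   1.8601     0.7936     0.4625     0.9462]
  [   0.6376     1.5086     0.4666     0.7776]
  [   0.9106     0.9605     1.4365     0.8153]
  [   1.4500     1.1071     0.6245     2.2690]
x = (I − A)⁻¹ d = adj(I−A)·d / det(I−A), with det(I−A) = 0.305425:
  x_1 = (0.568125·160 + 0.242375·90 + 0.141250·170 + 0.289000·190) / 0.305425 = 191.63625 / 0.305425 ≈ 627.44
  x_2 = (0.194750·160 + 0.460750·90 + 0.142500·170 + 0.237500·190) / 0.305425 = 141.9775 / 0.305425 ≈ 464.85
  x_3 = (0.278125·160 + 0.293375·90 + 0.438750·170 + 0.249000·190) / 0.305425 = 192.80125 / 0.305425 ≈ 631.26
  x_4 = (0.442875·160 + 0.338125·90 + 0.190750·170 + 0.693000·190) / 0.305425 = 265.38875 / 0.305425 ≈ 868.92

x_2 = 464.85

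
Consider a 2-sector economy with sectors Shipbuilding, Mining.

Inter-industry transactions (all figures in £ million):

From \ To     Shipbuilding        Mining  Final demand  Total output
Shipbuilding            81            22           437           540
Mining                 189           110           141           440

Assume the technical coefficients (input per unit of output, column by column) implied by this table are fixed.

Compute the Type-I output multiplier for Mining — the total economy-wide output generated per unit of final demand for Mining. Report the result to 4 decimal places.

m_M = 1.4516

Technical coefficients a_ij = z_ij / X_j:
  a_SS = 81/540 = 0.15, a_MS = 189/540 = 0.35
  a_SM = 22/440 = 0.05, a_MM = 110/440 = 0.25
I − A =
  [   0.85    -0.05]
  [  -0.35     0.75]
det(I−A) = (0.85)(0.75) − (-0.05)(-0.35) = 0.6200
adj(I−A) = [[0.75, 0.05], [0.35, 0.85]]
(I − A)⁻¹ = adj(I−A) / det(I−A) ≈
  [   1.20968     0.08065]
  [   0.56452     1.37097]
The output multiplier for sector j is the column-j sum of the Leontief inverse (I − A)⁻¹ = adj(I−A) / det(I−A).
Column M of adj(I−A): (0.05, 0.85); det(I−A) = 0.6200.
m_M = (0.05 + 0.85) / 0.6200 = 0.90 / 0.6200 ≈ 1.4516.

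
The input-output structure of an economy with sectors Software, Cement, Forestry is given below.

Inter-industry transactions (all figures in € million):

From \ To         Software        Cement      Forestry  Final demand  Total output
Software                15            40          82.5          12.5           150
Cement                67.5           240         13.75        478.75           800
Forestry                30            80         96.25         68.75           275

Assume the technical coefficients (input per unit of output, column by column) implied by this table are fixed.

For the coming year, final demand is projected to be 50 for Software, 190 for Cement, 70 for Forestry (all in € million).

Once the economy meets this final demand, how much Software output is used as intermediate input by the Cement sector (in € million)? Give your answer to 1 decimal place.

Technical coefficients a_ij = z_ij / X_j:
  a_SS = 15/150 = 0.10, a_CS = 67.5/150 = 0.45, a_FS = 30/150 = 0.20
  a_SC = 40/800 = 0.05, a_CC = 240/800 = 0.30, a_FC = 80/800 = 0.10
  a_SF = 82.5/275 = 0.30, a_CF = 13.75/275 = 0.05, a_FF = 96.25/275 = 0.35
I − A =
  [   0.90    -0.05    -0.30]
  [  -0.45     0.70    -0.05]
  [  -0.20    -0.10     0.65]
Cofactors of I−A, C_ij = (−1)^(i+j)·(minor ij) (rows/columns in the sector order above):
  C_11 = (0.70)(0.65) − (-0.05)(-0.10) = 0.4500
  C_12 = −[(-0.45)(0.65) − (-0.05)(-0.20)] = 0.3025
  C_13 = (-0.45)(-0.10) − (0.70)(-0.20) = 0.1850
  C_21 = −[(-0.05)(0.65) − (-0.30)(-0.10)] = 0.0625
  C_22 = (0.90)(0.65) − (-0.30)(-0.20) = 0.5250
  C_23 = −[(0.90)(-0.10) − (-0.05)(-0.20)] = 0.1000
  C_31 = (-0.05)(-0.05) − (-0.30)(0.70) = 0.2125
  C_32 = −[(0.90)(-0.05) − (-0.30)(-0.45)] = 0.1800
  C_33 = (0.90)(0.70) − (-0.05)(-0.45) = 0.6075
det(I−A) = Σ_j (I−A)_1j·C_1j = (0.90)(0.4500) + (-0.05)(0.3025) + (-0.30)(0.1850) = 0.334375
adj(I−A) = Cᵀ =
  [ 0.4500   0.0625   0.2125]
  [ 0.3025   0.5250   0.1800]
  [ 0.1850   0.1000   0.6075]
(I − A)⁻¹ = adj(I−A) / det(I−A) ≈
  [   1.3458     0.1869     0.6355]
  [   0.9047     1.5701     0.5383]
  [   0.5533     0.2991     1.8168]
First solve x = (I − A)⁻¹ d = adj(I−A)·d / det(I−A); in particular x_C = (0.3025·50 + 0.5250·190 + 0.1800·70) / 0.334375 = 127.475 / 0.334375 ≈ 381.234.
Intermediate flow from S to C: z_SC = a_SC · x_C = 0.05 × 127.475 / 0.334375 = 6.37375 / 0.334375 ≈ 19.1.

z_SC = 19.1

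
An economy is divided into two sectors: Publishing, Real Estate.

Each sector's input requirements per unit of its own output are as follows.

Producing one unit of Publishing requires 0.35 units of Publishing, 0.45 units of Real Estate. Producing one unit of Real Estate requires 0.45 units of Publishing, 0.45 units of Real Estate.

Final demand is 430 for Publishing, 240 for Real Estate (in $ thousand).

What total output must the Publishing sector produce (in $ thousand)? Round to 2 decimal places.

I − A =
  [   0.65    -0.45]
  [  -0.45     0.55]
det(I−A) = (0.65)(0.55) − (-0.45)(-0.45) = 0.1550
adj(I−A) = [[0.55, 0.45], [0.45, 0.65]]
(I − A)⁻¹ = adj(I−A) / det(I−A) ≈
  [   3.5484     2.9032]
  [   2.9032     4.1935]
x = (I − A)⁻¹ d = adj(I−A)·d / det(I−A), with det(I−A) = 0.1550:
  x_1 = (0.55·430 + 0.45·240) / 0.1550 = 344.50 / 0.1550 ≈ 2222.58
  x_2 = (0.45·430 + 0.65·240) / 0.1550 = 349.50 / 0.1550 ≈ 2254.84

x_1 = 2222.58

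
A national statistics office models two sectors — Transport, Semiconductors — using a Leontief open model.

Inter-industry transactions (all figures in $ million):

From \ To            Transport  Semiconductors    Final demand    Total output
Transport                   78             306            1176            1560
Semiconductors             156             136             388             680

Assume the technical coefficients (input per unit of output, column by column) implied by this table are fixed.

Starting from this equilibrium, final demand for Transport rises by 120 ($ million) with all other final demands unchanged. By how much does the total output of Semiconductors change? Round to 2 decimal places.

Δx_S = 16.78

Technical coefficients a_ij = z_ij / X_j:
  a_TT = 78/1560 = 0.05, a_ST = 156/1560 = 0.10
  a_TS = 306/680 = 0.45, a_SS = 136/680 = 0.20
I − A =
  [   0.95    -0.45]
  [  -0.10     0.80]
det(I−A) = (0.95)(0.80) − (-0.45)(-0.10) = 0.7150
adj(I−A) = [[0.80, 0.45], [0.10, 0.95]]
(I − A)⁻¹ = adj(I−A) / det(I−A) ≈
  [   1.1189     0.6294]
  [   0.1399     1.3287]
Δx = (I − A)⁻¹ Δd with Δd having +120 in the Transport component and 0 elsewhere.
So Δx_S = L_ST · (+120), where L_ST = adj(I−A)_ST / det(I−A) = 0.10 / 0.7150.
Δx_S = 0.10 × (+120) / 0.7150 = 12.00 / 0.7150 ≈ 16.78.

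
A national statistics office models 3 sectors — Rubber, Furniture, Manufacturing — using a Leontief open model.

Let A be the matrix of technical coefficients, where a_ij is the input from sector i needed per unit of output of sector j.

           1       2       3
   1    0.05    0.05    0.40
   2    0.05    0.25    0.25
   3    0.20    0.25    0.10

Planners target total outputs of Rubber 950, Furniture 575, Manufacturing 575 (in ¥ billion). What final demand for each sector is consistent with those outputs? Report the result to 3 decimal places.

I − A =
  [   0.95    -0.05    -0.40]
  [  -0.05     0.75    -0.25]
  [  -0.20    -0.25     0.90]
d = (I − A) x:
  d_1 = (+0.95)·950 + (-0.05)·575 + (-0.40)·575 = 643.750
  d_2 = (-0.05)·950 + (+0.75)·575 + (-0.25)·575 = 240.000
  d_3 = (-0.20)·950 + (-0.25)·575 + (+0.90)·575 = 183.750

d_1 = 643.750, d_2 = 240.000, d_3 = 183.750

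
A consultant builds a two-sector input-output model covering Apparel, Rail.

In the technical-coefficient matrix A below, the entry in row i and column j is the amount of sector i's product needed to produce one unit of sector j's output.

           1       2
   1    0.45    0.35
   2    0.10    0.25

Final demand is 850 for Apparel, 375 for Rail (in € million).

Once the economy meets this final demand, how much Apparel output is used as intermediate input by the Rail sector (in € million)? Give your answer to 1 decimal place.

I − A =
  [   0.55    -0.35]
  [  -0.10     0.75]
det(I−A) = (0.55)(0.75) − (-0.35)(-0.10) = 0.3775
adj(I−A) = [[0.75, 0.35], [0.10, 0.55]]
(I − A)⁻¹ = adj(I−A) / det(I−A) ≈
  [   1.9868     0.9272]
  [   0.2649     1.4570]
First solve x = (I − A)⁻¹ d = adj(I−A)·d / det(I−A); in particular x_2 = (0.10·850 + 0.55·375) / 0.3775 = 291.25 / 0.3775 ≈ 771.523.
Intermediate flow from 1 to 2: z_12 = a_12 · x_2 = 0.35 × 291.25 / 0.3775 = 101.9375 / 0.3775 ≈ 270.0.

z_12 = 270.0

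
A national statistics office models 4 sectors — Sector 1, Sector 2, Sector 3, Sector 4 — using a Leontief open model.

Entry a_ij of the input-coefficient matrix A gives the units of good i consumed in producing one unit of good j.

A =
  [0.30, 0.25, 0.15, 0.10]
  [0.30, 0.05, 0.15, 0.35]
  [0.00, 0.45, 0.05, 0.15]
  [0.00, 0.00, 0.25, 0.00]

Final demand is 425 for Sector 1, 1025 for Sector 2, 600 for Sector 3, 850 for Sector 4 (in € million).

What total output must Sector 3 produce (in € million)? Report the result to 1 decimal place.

x_3 = 2079.1

I − A =
  [   0.70    -0.25    -0.15    -0.10]
  [  -0.30     0.95    -0.15    -0.35]
  [   0.00    -0.45     0.95    -0.15]
  [   0.00     0.00    -0.25     1.00]
Compute the cofactors C_ij = (−1)^(i+j)·(3×3 minor ij) of I−A; the adjugate is their transpose:
adj(I−A) = Cᵀ =
  [ 0.760000   0.306875   0.225625   0.217250]
  [ 0.273750   0.638750   0.218750   0.283750]
  [ 0.135000   0.315000   0.590000   0.212250]
  [ 0.033750   0.078750   0.147500   0.493000]
det(I−A) = Σ_j (I−A)_1j·C_1j = (0.70)(0.760000) + (-0.25)(0.273750) + (-0.15)(0.135000) + (-0.10)(0.033750) = 0.4399375
(I − A)⁻¹ = adj(I−A) / det(I−A) ≈
  [   1.7275     0.6975     0.5129     0.4938]
  [   0.6222     1.4519     0.4972     0.6450]
  [   0.3069     0.7160     1.3411     0.4825]
  [   0.0767     0.1790     0.3353     1.1206]
x = (I − A)⁻¹ d = adj(I−A)·d / det(I−A), with det(I−A) = 0.4399375:
  x_1 = (0.760000·425 + 0.306875·1025 + 0.225625·600 + 0.217250·850) / 0.4399375 = 957.584375 / 0.4399375 ≈ 2176.6
  x_2 = (0.273750·425 + 0.638750·1025 + 0.218750·600 + 0.283750·850) / 0.4399375 = 1143.50 / 0.4399375 ≈ 2599.2
  x_3 = (0.135000·425 + 0.315000·1025 + 0.590000·600 + 0.212250·850) / 0.4399375 = 914.6625 / 0.4399375 ≈ 2079.1
  x_4 = (0.033750·425 + 0.078750·1025 + 0.147500·600 + 0.493000·850) / 0.4399375 = 602.6125 / 0.4399375 ≈ 1369.8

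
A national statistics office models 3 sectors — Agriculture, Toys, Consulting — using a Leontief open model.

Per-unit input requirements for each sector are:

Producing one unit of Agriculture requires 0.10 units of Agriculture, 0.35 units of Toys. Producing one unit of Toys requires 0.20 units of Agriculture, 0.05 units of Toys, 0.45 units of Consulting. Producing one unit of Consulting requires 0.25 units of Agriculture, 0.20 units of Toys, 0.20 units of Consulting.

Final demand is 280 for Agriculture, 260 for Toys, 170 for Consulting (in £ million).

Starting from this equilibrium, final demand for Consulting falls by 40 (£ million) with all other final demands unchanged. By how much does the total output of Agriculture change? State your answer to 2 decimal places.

I − A =
  [   0.90    -0.20    -0.25]
  [  -0.35     0.95    -0.20]
  [   0.00    -0.45     0.80]
Cofactors of I−A, C_ij = (−1)^(i+j)·(minor ij) (rows/columns in the sector order above):
  C_11 = (0.95)(0.80) − (-0.20)(-0.45) = 0.6700
  C_12 = −[(-0.35)(0.80) − (-0.20)(0.00)] = 0.2800
  C_13 = (-0.35)(-0.45) − (0.95)(0.00) = 0.1575
  C_21 = −[(-0.20)(0.80) − (-0.25)(-0.45)] = 0.2725
  C_22 = (0.90)(0.80) − (-0.25)(0.00) = 0.7200
  C_23 = −[(0.90)(-0.45) − (-0.20)(0.00)] = 0.4050
  C_31 = (-0.20)(-0.20) − (-0.25)(0.95) = 0.2775
  C_32 = −[(0.90)(-0.20) − (-0.25)(-0.35)] = 0.2675
  C_33 = (0.90)(0.95) − (-0.20)(-0.35) = 0.7850
det(I−A) = Σ_j (I−A)_1j·C_1j = (0.90)(0.6700) + (-0.20)(0.2800) + (-0.25)(0.1575) = 0.507625
adj(I−A) = Cᵀ =
  [ 0.6700   0.2725   0.2775]
  [ 0.2800   0.7200   0.2675]
  [ 0.1575   0.4050   0.7850]
(I − A)⁻¹ = adj(I−A) / det(I−A) ≈
  [   1.3199     0.5368     0.5467]
  [   0.5516     1.4184     0.5270]
  [   0.3103     0.7978     1.5464]
Δx = (I − A)⁻¹ Δd with Δd having -40 in the Consulting component and 0 elsewhere.
So Δx_A = L_AC · (-40), where L_AC = adj(I−A)_AC / det(I−A) = 0.2775 / 0.507625.
Δx_A = 0.2775 × (-40) / 0.507625 = -11.10 / 0.507625 ≈ -21.87.

Δx_A = -21.87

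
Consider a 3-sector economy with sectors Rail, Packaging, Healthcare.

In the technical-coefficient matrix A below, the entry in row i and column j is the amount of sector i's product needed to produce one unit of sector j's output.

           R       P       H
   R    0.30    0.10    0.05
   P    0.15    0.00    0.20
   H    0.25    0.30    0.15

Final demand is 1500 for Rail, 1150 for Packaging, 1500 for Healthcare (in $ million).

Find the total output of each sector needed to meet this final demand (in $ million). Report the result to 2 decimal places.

I − A =
  [   0.70    -0.10    -0.05]
  [  -0.15     1.00    -0.20]
  [  -0.25    -0.30     0.85]
Cofactors of I−A, C_ij = (−1)^(i+j)·(minor ij) (rows/columns in the sector order above):
  C_11 = (1.00)(0.85) − (-0.20)(-0.30) = 0.7900
  C_12 = −[(-0.15)(0.85) − (-0.20)(-0.25)] = 0.1775
  C_13 = (-0.15)(-0.30) − (1.00)(-0.25) = 0.2950
  C_21 = −[(-0.10)(0.85) − (-0.05)(-0.30)] = 0.1000
  C_22 = (0.70)(0.85) − (-0.05)(-0.25) = 0.5825
  C_23 = −[(0.70)(-0.30) − (-0.10)(-0.25)] = 0.2350
  C_31 = (-0.10)(-0.20) − (-0.05)(1.00) = 0.0700
  C_32 = −[(0.70)(-0.20) − (-0.05)(-0.15)] = 0.1475
  C_33 = (0.70)(1.00) − (-0.10)(-0.15) = 0.6850
det(I−A) = Σ_j (I−A)_1j·C_1j = (0.70)(0.7900) + (-0.10)(0.1775) + (-0.05)(0.2950) = 0.5205
adj(I−A) = Cᵀ =
  [ 0.7900   0.1000   0.0700]
  [ 0.1775   0.5825   0.1475]
  [ 0.2950   0.2350   0.6850]
(I − A)⁻¹ = adj(I−A) / det(I−A) ≈
  [   1.5178     0.1921     0.1345]
  [   0.3410     1.1191     0.2834]
  [   0.5668     0.4515     1.3160]
x = (I − A)⁻¹ d = adj(I−A)·d / det(I−A), with det(I−A) = 0.5205:
  x_R = (0.7900·1500 + 0.1000·1150 + 0.0700·1500) / 0.5205 = 1405.00 / 0.5205 ≈ 2699.33
  x_P = (0.1775·1500 + 0.5825·1150 + 0.1475·1500) / 0.5205 = 1157.375 / 0.5205 ≈ 2223.58
  x_H = (0.2950·1500 + 0.2350·1150 + 0.6850·1500) / 0.5205 = 1740.25 / 0.5205 ≈ 3343.42

x_R = 2699.33, x_P = 2223.58, x_H = 3343.42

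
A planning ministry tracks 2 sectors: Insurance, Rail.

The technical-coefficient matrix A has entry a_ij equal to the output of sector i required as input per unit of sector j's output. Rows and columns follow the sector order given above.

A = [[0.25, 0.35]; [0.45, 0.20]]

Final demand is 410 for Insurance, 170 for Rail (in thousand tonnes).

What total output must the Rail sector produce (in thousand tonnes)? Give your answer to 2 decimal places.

I − A =
  [   0.75    -0.35]
  [  -0.45     0.80]
det(I−A) = (0.75)(0.80) − (-0.35)(-0.45) = 0.4425
adj(I−A) = [[0.80, 0.35], [0.45, 0.75]]
(I − A)⁻¹ = adj(I−A) / det(I−A) ≈
  [   1.8079     0.7910]
  [   1.0169     1.6949]
x = (I − A)⁻¹ d = adj(I−A)·d / det(I−A), with det(I−A) = 0.4425:
  x_1 = (0.80·410 + 0.35·170) / 0.4425 = 387.50 / 0.4425 ≈ 875.71
  x_2 = (0.45·410 + 0.75·170) / 0.4425 = 312.00 / 0.4425 ≈ 705.08

x_2 = 705.08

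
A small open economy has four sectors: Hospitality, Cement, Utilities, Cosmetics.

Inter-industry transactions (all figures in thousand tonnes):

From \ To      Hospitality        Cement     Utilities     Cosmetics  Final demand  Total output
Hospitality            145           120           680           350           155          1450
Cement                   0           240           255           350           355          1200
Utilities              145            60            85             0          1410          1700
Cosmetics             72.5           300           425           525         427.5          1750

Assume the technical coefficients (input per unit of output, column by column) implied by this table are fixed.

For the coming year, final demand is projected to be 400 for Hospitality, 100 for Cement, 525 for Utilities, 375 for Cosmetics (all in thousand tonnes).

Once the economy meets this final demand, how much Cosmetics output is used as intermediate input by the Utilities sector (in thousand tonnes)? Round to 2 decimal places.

z_43 = 172.26

Technical coefficients a_ij = z_ij / X_j:
  a_11 = 145/1450 = 0.10, a_21 = 0/1450 = 0.00, a_31 = 145/1450 = 0.10, a_41 = 72.5/1450 = 0.05
  a_12 = 120/1200 = 0.10, a_22 = 240/1200 = 0.20, a_32 = 60/1200 = 0.05, a_42 = 300/1200 = 0.25
  a_13 = 680/1700 = 0.40, a_23 = 255/1700 = 0.15, a_33 = 85/1700 = 0.05, a_43 = 425/1700 = 0.25
  a_14 = 350/1750 = 0.20, a_24 = 350/1750 = 0.20, a_34 = 0/1750 = 0.00, a_44 = 525/1750 = 0.30
I − A =
  [   0.90    -0.10    -0.40    -0.20]
  [   0.00     0.80    -0.15    -0.20]
  [  -0.10    -0.05     0.95     0.00]
  [  -0.05    -0.25    -0.25     0.70]
Compute the cofactors C_ij = (−1)^(i+j)·(3×3 minor ij) of I−A; the adjugate is their transpose:
adj(I−A) = Cᵀ =
  [ 0.476750   0.130500   0.267000   0.173500]
  [ 0.025000   0.556000   0.142000   0.166000]
  [ 0.051500   0.043000   0.450000   0.027000]
  [ 0.061375   0.223250   0.230500   0.643750]
det(I−A) = Σ_j (I−A)_1j·C_1j = (0.90)(0.476750) + (-0.10)(0.025000) + (-0.40)(0.051500) + (-0.20)(0.061375) = 0.3937
(I − A)⁻¹ = adj(I−A) / det(I−A) ≈
  [   1.2109     0.3315     0.6782     0.4407]
  [   0.0635     1.4122     0.3607     0.4216]
  [   0.1308     0.1092     1.1430     0.0686]
  [   0.1559     0.5671     0.5855     1.6351]
First solve x = (I − A)⁻¹ d = adj(I−A)·d / det(I−A); in particular x_3 = (0.051500·400 + 0.043000·100 + 0.450000·525 + 0.027000·375) / 0.3937 = 271.275 / 0.3937 ≈ 689.0399.
Intermediate flow from 4 to 3: z_43 = a_43 · x_3 = 0.25 × 271.275 / 0.3937 = 67.81875 / 0.3937 ≈ 172.26.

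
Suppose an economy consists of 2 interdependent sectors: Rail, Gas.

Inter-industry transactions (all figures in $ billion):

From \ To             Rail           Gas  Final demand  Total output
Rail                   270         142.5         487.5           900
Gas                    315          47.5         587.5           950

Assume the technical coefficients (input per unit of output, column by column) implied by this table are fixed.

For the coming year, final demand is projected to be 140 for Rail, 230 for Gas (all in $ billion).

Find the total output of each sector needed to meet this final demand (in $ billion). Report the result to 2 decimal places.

x_1 = 273.47, x_2 = 342.86

Technical coefficients a_ij = z_ij / X_j:
  a_11 = 270/900 = 0.30, a_21 = 315/900 = 0.35
  a_12 = 142.5/950 = 0.15, a_22 = 47.5/950 = 0.05
I − A =
  [   0.70    -0.15]
  [  -0.35     0.95]
det(I−A) = (0.70)(0.95) − (-0.15)(-0.35) = 0.6125
adj(I−A) = [[0.95, 0.15], [0.35, 0.70]]
(I − A)⁻¹ = adj(I−A) / det(I−A) ≈
  [   1.5510     0.2449]
  [   0.5714     1.1429]
x = (I − A)⁻¹ d = adj(I−A)·d / det(I−A), with det(I−A) = 0.6125:
  x_1 = (0.95·140 + 0.15·230) / 0.6125 = 167.50 / 0.6125 ≈ 273.47
  x_2 = (0.35·140 + 0.70·230) / 0.6125 = 210.00 / 0.6125 ≈ 342.86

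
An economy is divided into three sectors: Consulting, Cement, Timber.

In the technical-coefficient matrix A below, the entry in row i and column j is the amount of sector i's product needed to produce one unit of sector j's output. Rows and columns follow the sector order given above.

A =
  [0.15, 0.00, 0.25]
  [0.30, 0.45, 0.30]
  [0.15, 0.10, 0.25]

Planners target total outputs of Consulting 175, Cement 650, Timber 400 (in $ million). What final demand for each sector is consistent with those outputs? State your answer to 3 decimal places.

d_1 = 48.750, d_2 = 185.000, d_3 = 208.750

I − A =
  [   0.85     0.00    -0.25]
  [  -0.30     0.55    -0.30]
  [  -0.15    -0.10     0.75]
d = (I − A) x:
  d_1 = (+0.85)·175 + (+0.00)·650 + (-0.25)·400 = 48.750
  d_2 = (-0.30)·175 + (+0.55)·650 + (-0.30)·400 = 185.000
  d_3 = (-0.15)·175 + (-0.10)·650 + (+0.75)·400 = 208.750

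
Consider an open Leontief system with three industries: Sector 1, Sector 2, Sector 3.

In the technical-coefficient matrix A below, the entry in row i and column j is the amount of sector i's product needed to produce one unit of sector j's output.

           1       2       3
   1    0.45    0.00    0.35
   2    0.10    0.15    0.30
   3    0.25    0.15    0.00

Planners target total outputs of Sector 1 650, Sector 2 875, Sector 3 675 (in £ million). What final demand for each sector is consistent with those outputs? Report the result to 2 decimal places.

I − A =
  [   0.55     0.00    -0.35]
  [  -0.10     0.85    -0.30]
  [  -0.25    -0.15     1.00]
d = (I − A) x:
  d_1 = (+0.55)·650 + (+0.00)·875 + (-0.35)·675 = 121.25
  d_2 = (-0.10)·650 + (+0.85)·875 + (-0.30)·675 = 476.25
  d_3 = (-0.25)·650 + (-0.15)·875 + (+1.00)·675 = 381.25

d_1 = 121.25, d_2 = 476.25, d_3 = 381.25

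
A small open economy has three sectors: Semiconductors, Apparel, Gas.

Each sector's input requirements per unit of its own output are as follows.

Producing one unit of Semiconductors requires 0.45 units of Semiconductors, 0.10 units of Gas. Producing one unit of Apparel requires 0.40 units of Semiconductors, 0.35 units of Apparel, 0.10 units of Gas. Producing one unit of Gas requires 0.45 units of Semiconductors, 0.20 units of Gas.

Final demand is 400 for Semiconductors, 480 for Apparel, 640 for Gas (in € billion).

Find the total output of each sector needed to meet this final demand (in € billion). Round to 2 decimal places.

I − A =
  [   0.55    -0.40    -0.45]
  [   0.00     0.65     0.00]
  [  -0.10    -0.10     0.80]
Cofactors of I−A, C_ij = (−1)^(i+j)·(minor ij) (rows/columns in the sector order above):
  C_11 = (0.65)(0.80) − (0.00)(-0.10) = 0.5200
  C_12 = −[(0.00)(0.80) − (0.00)(-0.10)] = 0.0000
  C_13 = (0.00)(-0.10) − (0.65)(-0.10) = 0.0650
  C_21 = −[(-0.40)(0.80) − (-0.45)(-0.10)] = 0.3650
  C_22 = (0.55)(0.80) − (-0.45)(-0.10) = 0.3950
  C_23 = −[(0.55)(-0.10) − (-0.40)(-0.10)] = 0.0950
  C_31 = (-0.40)(0.00) − (-0.45)(0.65) = 0.2925
  C_32 = −[(0.55)(0.00) − (-0.45)(0.00)] = 0.0000
  C_33 = (0.55)(0.65) − (-0.40)(0.00) = 0.3575
det(I−A) = Σ_j (I−A)_1j·C_1j = (0.55)(0.5200) + (-0.40)(0.0000) + (-0.45)(0.0650) = 0.25675
adj(I−A) = Cᵀ =
  [ 0.5200   0.3650   0.2925]
  [ 0.0000   0.3950   0.0000]
  [ 0.0650   0.0950   0.3575]
(I − A)⁻¹ = adj(I−A) / det(I−A) ≈
  [   2.0253     1.4216     1.1392]
  [   0.0000     1.5385     0.0000]
  [   0.2532     0.3700     1.3924]
x = (I − A)⁻¹ d = adj(I−A)·d / det(I−A), with det(I−A) = 0.25675:
  x_1 = (0.5200·400 + 0.3650·480 + 0.2925·640) / 0.25675 = 570.40 / 0.25675 ≈ 2221.62
  x_2 = (0.0000·400 + 0.3950·480 + 0.0000·640) / 0.25675 = 189.60 / 0.25675 ≈ 738.46
  x_3 = (0.0650·400 + 0.0950·480 + 0.3575·640) / 0.25675 = 300.40 / 0.25675 ≈ 1170.01

x_1 = 2221.62, x_2 = 738.46, x_3 = 1170.01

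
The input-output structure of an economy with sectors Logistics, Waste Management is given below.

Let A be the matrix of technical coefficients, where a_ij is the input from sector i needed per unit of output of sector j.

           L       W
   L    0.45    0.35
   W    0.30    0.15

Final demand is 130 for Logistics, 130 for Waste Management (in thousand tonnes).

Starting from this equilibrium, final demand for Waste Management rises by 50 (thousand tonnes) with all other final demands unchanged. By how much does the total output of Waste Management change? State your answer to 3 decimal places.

Δx_W = 75.862

I − A =
  [   0.55    -0.35]
  [  -0.30     0.85]
det(I−A) = (0.55)(0.85) − (-0.35)(-0.30) = 0.3625
adj(I−A) = [[0.85, 0.35], [0.30, 0.55]]
(I − A)⁻¹ = adj(I−A) / det(I−A) ≈
  [   2.3448     0.9655]
  [   0.8276     1.5172]
Δx = (I − A)⁻¹ Δd with Δd having +50 in the Waste Management component and 0 elsewhere.
So Δx_W = L_WW · (+50), where L_WW = adj(I−A)_WW / det(I−A) = 0.55 / 0.3625.
Δx_W = 0.55 × (+50) / 0.3625 = 27.50 / 0.3625 ≈ 75.862.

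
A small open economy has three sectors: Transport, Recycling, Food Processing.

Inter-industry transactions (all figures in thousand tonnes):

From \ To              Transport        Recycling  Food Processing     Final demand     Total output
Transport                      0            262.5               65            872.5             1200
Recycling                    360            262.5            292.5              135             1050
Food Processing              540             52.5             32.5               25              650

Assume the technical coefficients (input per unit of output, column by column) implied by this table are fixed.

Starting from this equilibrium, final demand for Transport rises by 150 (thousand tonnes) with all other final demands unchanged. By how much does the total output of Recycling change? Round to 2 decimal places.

Δx_2 = 137.23

Technical coefficients a_ij = z_ij / X_j:
  a_11 = 0/1200 = 0.00, a_21 = 360/1200 = 0.30, a_31 = 540/1200 = 0.45
  a_12 = 262.5/1050 = 0.25, a_22 = 262.5/1050 = 0.25, a_32 = 52.5/1050 = 0.05
  a_13 = 65/650 = 0.10, a_23 = 292.5/650 = 0.45, a_33 = 32.5/650 = 0.05
I − A =
  [   1.00    -0.25    -0.10]
  [  -0.30     0.75    -0.45]
  [  -0.45    -0.05     0.95]
Cofactors of I−A, C_ij = (−1)^(i+j)·(minor ij) (rows/columns in the sector order above):
  C_11 = (0.75)(0.95) − (-0.45)(-0.05) = 0.6900
  C_12 = −[(-0.30)(0.95) − (-0.45)(-0.45)] = 0.4875
  C_13 = (-0.30)(-0.05) − (0.75)(-0.45) = 0.3525
  C_21 = −[(-0.25)(0.95) − (-0.10)(-0.05)] = 0.2425
  C_22 = (1.00)(0.95) − (-0.10)(-0.45) = 0.9050
  C_23 = −[(1.00)(-0.05) − (-0.25)(-0.45)] = 0.1625
  C_31 = (-0.25)(-0.45) − (-0.10)(0.75) = 0.1875
  C_32 = −[(1.00)(-0.45) − (-0.10)(-0.30)] = 0.4800
  C_33 = (1.00)(0.75) − (-0.25)(-0.30) = 0.6750
det(I−A) = Σ_j (I−A)_1j·C_1j = (1.00)(0.6900) + (-0.25)(0.4875) + (-0.10)(0.3525) = 0.532875
adj(I−A) = Cᵀ =
  [ 0.6900   0.2425   0.1875]
  [ 0.4875   0.9050   0.4800]
  [ 0.3525   0.1625   0.6750]
(I − A)⁻¹ = adj(I−A) / det(I−A) ≈
  [   1.2949     0.4551     0.3519]
  [   0.9148     1.6983     0.9008]
  [   0.6615     0.3049     1.2667]
Δx = (I − A)⁻¹ Δd with Δd having +150 in the Transport component and 0 elsewhere.
So Δx_2 = L_21 · (+150), where L_21 = adj(I−A)_21 / det(I−A) = 0.4875 / 0.532875.
Δx_2 = 0.4875 × (+150) / 0.532875 = 73.125 / 0.532875 ≈ 137.23.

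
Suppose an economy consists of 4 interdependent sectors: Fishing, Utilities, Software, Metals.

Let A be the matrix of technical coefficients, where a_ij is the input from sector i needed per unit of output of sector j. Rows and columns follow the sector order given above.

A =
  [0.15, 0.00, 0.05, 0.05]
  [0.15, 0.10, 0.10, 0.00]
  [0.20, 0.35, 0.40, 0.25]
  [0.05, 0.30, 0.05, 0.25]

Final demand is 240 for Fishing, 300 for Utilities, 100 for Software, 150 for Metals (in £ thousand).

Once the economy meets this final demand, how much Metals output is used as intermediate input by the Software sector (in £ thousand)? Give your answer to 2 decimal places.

z_MS = 37.81

I − A =
  [   0.85     0.00    -0.05    -0.05]
  [  -0.15     0.90    -0.10     0.00]
  [  -0.20    -0.35     0.60    -0.25]
  [  -0.05    -0.30    -0.05     0.75]
Compute the cofactors C_ij = (−1)^(i+j)·(3×3 minor ij) of I−A; the adjugate is their transpose:
adj(I−A) = Cᵀ =
  [ 0.360000   0.026750   0.037500   0.036500]
  [ 0.081875   0.361750   0.069500   0.028625]
  [ 0.196875   0.289000   0.569250   0.202875]
  [ 0.069875   0.165750   0.068250   0.417625]
det(I−A) = Σ_j (I−A)_1j·C_1j = (0.85)(0.360000) + (0.00)(0.081875) + (-0.05)(0.196875) + (-0.05)(0.069875) = 0.2926625
(I − A)⁻¹ = adj(I−A) / det(I−A) ≈
  [   1.2301     0.0914     0.1281     0.1247]
  [   0.2798     1.2361     0.2375     0.0978]
  [   0.6727     0.9875     1.9451     0.6932]
  [   0.2388     0.5664     0.2332     1.4270]
First solve x = (I − A)⁻¹ d = adj(I−A)·d / det(I−A); in particular x_S = (0.196875·240 + 0.289000·300 + 0.569250·100 + 0.202875·150) / 0.2926625 = 221.30625 / 0.2926625 ≈ 756.1825.
Intermediate flow from M to S: z_MS = a_MS · x_S = 0.05 × 221.30625 / 0.2926625 = 11.0653125 / 0.2926625 ≈ 37.81.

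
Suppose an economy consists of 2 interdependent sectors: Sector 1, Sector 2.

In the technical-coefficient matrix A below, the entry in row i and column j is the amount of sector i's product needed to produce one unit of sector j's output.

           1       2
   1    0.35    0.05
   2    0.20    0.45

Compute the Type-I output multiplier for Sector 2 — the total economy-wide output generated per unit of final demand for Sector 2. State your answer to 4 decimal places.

I − A =
  [   0.65    -0.05]
  [  -0.20     0.55]
det(I−A) = (0.65)(0.55) − (-0.05)(-0.20) = 0.3475
adj(I−A) = [[0.55, 0.05], [0.20, 0.65]]
(I − A)⁻¹ = adj(I−A) / det(I−A) ≈
  [   1.58273     0.14388]
  [   0.57554     1.87050]
The output multiplier for sector j is the column-j sum of the Leontief inverse (I − A)⁻¹ = adj(I−A) / det(I−A).
Column 2 of adj(I−A): (0.05, 0.65); det(I−A) = 0.3475.
m_2 = (0.05 + 0.65) / 0.3475 = 0.70 / 0.3475 ≈ 2.0144.

m_2 = 2.0144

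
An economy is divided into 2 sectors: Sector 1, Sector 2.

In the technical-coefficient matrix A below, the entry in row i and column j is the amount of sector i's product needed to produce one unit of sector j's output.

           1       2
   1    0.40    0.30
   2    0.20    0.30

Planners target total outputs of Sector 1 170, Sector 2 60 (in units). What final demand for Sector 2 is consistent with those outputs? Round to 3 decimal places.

I − A =
  [   0.60    -0.30]
  [  -0.20     0.70]
d = (I − A) x:
  d_1 = (+0.60)·170 + (-0.30)·60 = 84.000
  d_2 = (-0.20)·170 + (+0.70)·60 = 8.000

d_2 = 8.000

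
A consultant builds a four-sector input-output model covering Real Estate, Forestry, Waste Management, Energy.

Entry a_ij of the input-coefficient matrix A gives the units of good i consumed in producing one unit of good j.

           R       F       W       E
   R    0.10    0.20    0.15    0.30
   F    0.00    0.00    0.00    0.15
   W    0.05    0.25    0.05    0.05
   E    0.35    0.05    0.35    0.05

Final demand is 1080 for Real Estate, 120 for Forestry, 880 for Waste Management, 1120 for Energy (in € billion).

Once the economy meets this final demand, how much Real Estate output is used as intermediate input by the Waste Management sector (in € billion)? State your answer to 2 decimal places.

z_RW = 198.10

I − A =
  [   0.90    -0.20    -0.15    -0.30]
  [   0.00     1.00     0.00    -0.15]
  [  -0.05    -0.25     0.95    -0.05]
  [  -0.35    -0.05    -0.35     0.95]
Compute the cofactors C_ij = (−1)^(i+j)·(3×3 minor ij) of I−A; the adjugate is their transpose:
adj(I−A) = Cᵀ =
  [ 0.864750   0.253500   0.256875   0.326625]
  [ 0.052500   0.681750   0.055125   0.127125]
  [ 0.077750   0.203500   0.732750   0.095250]
  [ 0.350000   0.204250   0.367500   0.847500]
det(I−A) = Σ_j (I−A)_1j·C_1j = (0.90)(0.864750) + (-0.20)(0.052500) + (-0.15)(0.077750) + (-0.30)(0.350000) = 0.6511125
(I − A)⁻¹ = adj(I−A) / det(I−A) ≈
  [   1.3281     0.3893     0.3945     0.5016]
  [   0.0806     1.0471     0.0847     0.1952]
  [   0.1194     0.3125     1.1254     0.1463]
  [   0.5375     0.3137     0.5644     1.3016]
First solve x = (I − A)⁻¹ d = adj(I−A)·d / det(I−A); in particular x_W = (0.077750·1080 + 0.203500·120 + 0.732750·880 + 0.095250·1120) / 0.6511125 = 859.89 / 0.6511125 ≈ 1320.6474.
Intermediate flow from R to W: z_RW = a_RW · x_W = 0.15 × 859.89 / 0.6511125 = 128.9835 / 0.6511125 ≈ 198.10.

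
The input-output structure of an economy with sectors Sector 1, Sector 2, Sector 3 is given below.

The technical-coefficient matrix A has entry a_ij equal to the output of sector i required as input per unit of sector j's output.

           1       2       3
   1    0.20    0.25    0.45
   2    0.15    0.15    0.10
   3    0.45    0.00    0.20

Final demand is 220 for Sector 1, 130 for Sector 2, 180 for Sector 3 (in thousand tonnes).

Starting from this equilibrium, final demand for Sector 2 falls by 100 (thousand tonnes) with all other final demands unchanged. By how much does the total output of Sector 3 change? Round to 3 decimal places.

I − A =
  [   0.80    -0.25    -0.45]
  [  -0.15     0.85    -0.10]
  [  -0.45     0.00     0.80]
Cofactors of I−A, C_ij = (−1)^(i+j)·(minor ij) (rows/columns in the sector order above):
  C_11 = (0.85)(0.80) − (-0.10)(0.00) = 0.6800
  C_12 = −[(-0.15)(0.80) − (-0.10)(-0.45)] = 0.1650
  C_13 = (-0.15)(0.00) − (0.85)(-0.45) = 0.3825
  C_21 = −[(-0.25)(0.80) − (-0.45)(0.00)] = 0.2000
  C_22 = (0.80)(0.80) − (-0.45)(-0.45) = 0.4375
  C_23 = −[(0.80)(0.00) − (-0.25)(-0.45)] = 0.1125
  C_31 = (-0.25)(-0.10) − (-0.45)(0.85) = 0.4075
  C_32 = −[(0.80)(-0.10) − (-0.45)(-0.15)] = 0.1475
  C_33 = (0.80)(0.85) − (-0.25)(-0.15) = 0.6425
det(I−A) = Σ_j (I−A)_1j·C_1j = (0.80)(0.6800) + (-0.25)(0.1650) + (-0.45)(0.3825) = 0.330625
adj(I−A) = Cᵀ =
  [ 0.6800   0.2000   0.4075]
  [ 0.1650   0.4375   0.1475]
  [ 0.3825   0.1125   0.6425]
(I − A)⁻¹ = adj(I−A) / det(I−A) ≈
  [   2.0567     0.6049     1.2325]
  [   0.4991     1.3233     0.4461]
  [   1.1569     0.3403     1.9433]
Δx = (I − A)⁻¹ Δd with Δd having -100 in the Sector 2 component and 0 elsewhere.
So Δx_3 = L_32 · (-100), where L_32 = adj(I−A)_32 / det(I−A) = 0.1125 / 0.330625.
Δx_3 = 0.1125 × (-100) / 0.330625 = -11.25 / 0.330625 ≈ -34.026.

Δx_3 = -34.026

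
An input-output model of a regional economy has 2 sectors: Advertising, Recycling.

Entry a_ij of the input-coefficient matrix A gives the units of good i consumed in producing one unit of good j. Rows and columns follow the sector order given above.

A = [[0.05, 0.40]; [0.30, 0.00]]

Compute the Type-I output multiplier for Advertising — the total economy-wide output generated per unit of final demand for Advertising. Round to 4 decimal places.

m_A = 1.5663

I − A =
  [   0.95    -0.40]
  [  -0.30     1.00]
det(I−A) = (0.95)(1.00) − (-0.40)(-0.30) = 0.8300
adj(I−A) = [[1.00, 0.40], [0.30, 0.95]]
(I − A)⁻¹ = adj(I−A) / det(I−A) ≈
  [   1.20482     0.48193]
  [   0.36145     1.14458]
The output multiplier for sector j is the column-j sum of the Leontief inverse (I − A)⁻¹ = adj(I−A) / det(I−A).
Column A of adj(I−A): (1.00, 0.30); det(I−A) = 0.8300.
m_A = (1.00 + 0.30) / 0.8300 = 1.30 / 0.8300 ≈ 1.5663.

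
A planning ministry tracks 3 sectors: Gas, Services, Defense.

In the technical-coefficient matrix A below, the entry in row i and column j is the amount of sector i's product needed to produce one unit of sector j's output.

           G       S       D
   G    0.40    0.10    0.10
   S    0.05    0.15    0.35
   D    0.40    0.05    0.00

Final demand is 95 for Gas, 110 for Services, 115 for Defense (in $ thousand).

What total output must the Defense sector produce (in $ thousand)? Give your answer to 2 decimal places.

I − A =
  [   0.60    -0.10    -0.10]
  [  -0.05     0.85    -0.35]
  [  -0.40    -0.05     1.00]
Cofactors of I−A, C_ij = (−1)^(i+j)·(minor ij) (rows/columns in the sector order above):
  C_11 = (0.85)(1.00) − (-0.35)(-0.05) = 0.8325
  C_12 = −[(-0.05)(1.00) − (-0.35)(-0.40)] = 0.1900
  C_13 = (-0.05)(-0.05) − (0.85)(-0.40) = 0.3425
  C_21 = −[(-0.10)(1.00) − (-0.10)(-0.05)] = 0.1050
  C_22 = (0.60)(1.00) − (-0.10)(-0.40) = 0.5600
  C_23 = −[(0.60)(-0.05) − (-0.10)(-0.40)] = 0.0700
  C_31 = (-0.10)(-0.35) − (-0.10)(0.85) = 0.1200
  C_32 = −[(0.60)(-0.35) − (-0.10)(-0.05)] = 0.2150
  C_33 = (0.60)(0.85) − (-0.10)(-0.05) = 0.5050
det(I−A) = Σ_j (I−A)_1j·C_1j = (0.60)(0.8325) + (-0.10)(0.1900) + (-0.10)(0.3425) = 0.44625
adj(I−A) = Cᵀ =
  [ 0.8325   0.1050   0.1200]
  [ 0.1900   0.5600   0.2150]
  [ 0.3425   0.0700   0.5050]
(I − A)⁻¹ = adj(I−A) / det(I−A) ≈
  [   1.8655     0.2353     0.2689]
  [   0.4258     1.2549     0.4818]
  [   0.7675     0.1569     1.1317]
x = (I − A)⁻¹ d = adj(I−A)·d / det(I−A), with det(I−A) = 0.44625:
  x_G = (0.8325·95 + 0.1050·110 + 0.1200·115) / 0.44625 = 104.4375 / 0.44625 ≈ 234.03
  x_S = (0.1900·95 + 0.5600·110 + 0.2150·115) / 0.44625 = 104.375 / 0.44625 ≈ 233.89
  x_D = (0.3425·95 + 0.0700·110 + 0.5050·115) / 0.44625 = 98.3125 / 0.44625 ≈ 220.31

x_D = 220.31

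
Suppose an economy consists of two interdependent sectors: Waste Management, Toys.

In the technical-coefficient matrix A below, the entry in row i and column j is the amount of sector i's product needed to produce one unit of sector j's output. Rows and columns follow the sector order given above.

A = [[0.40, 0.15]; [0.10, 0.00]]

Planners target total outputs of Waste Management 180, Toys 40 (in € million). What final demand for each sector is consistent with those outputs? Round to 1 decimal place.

I − A =
  [   0.60    -0.15]
  [  -0.10     1.00]
d = (I − A) x:
  d_1 = (+0.60)·180 + (-0.15)·40 = 102.0
  d_2 = (-0.10)·180 + (+1.00)·40 = 22.0

d_1 = 102.0, d_2 = 22.0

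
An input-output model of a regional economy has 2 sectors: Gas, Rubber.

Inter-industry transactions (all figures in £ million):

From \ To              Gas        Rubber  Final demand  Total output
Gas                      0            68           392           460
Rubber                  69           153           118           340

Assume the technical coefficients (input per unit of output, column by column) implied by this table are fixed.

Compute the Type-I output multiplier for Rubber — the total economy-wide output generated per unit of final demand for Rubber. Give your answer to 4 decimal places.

Technical coefficients a_ij = z_ij / X_j:
  a_GG = 0/460 = 0.00, a_RG = 69/460 = 0.15
  a_GR = 68/340 = 0.20, a_RR = 153/340 = 0.45
I − A =
  [   1.00    -0.20]
  [  -0.15     0.55]
det(I−A) = (1.00)(0.55) − (-0.20)(-0.15) = 0.5200
adj(I−A) = [[0.55, 0.20], [0.15, 1.00]]
(I − A)⁻¹ = adj(I−A) / det(I−A) ≈
  [   1.05769     0.38462]
  [   0.28846     1.92308]
The output multiplier for sector j is the column-j sum of the Leontief inverse (I − A)⁻¹ = adj(I−A) / det(I−A).
Column R of adj(I−A): (0.20, 1.00); det(I−A) = 0.5200.
m_R = (0.20 + 1.00) / 0.5200 = 1.20 / 0.5200 ≈ 2.3077.

m_R = 2.3077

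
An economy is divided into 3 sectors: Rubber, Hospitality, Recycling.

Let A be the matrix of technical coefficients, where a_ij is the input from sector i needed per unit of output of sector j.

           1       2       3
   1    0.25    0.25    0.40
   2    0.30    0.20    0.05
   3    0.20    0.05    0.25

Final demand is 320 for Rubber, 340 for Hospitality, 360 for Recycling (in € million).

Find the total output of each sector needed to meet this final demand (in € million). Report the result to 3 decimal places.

I − A =
  [   0.75    -0.25    -0.40]
  [  -0.30     0.80    -0.05]
  [  -0.20    -0.05     0.75]
Cofactors of I−A, C_ij = (−1)^(i+j)·(minor ij) (rows/columns in the sector order above):
  C_11 = (0.80)(0.75) − (-0.05)(-0.05) = 0.5975
  C_12 = −[(-0.30)(0.75) − (-0.05)(-0.20)] = 0.2350
  C_13 = (-0.30)(-0.05) − (0.80)(-0.20) = 0.1750
  C_21 = −[(-0.25)(0.75) − (-0.40)(-0.05)] = 0.2075
  C_22 = (0.75)(0.75) − (-0.40)(-0.20) = 0.4825
  C_23 = −[(0.75)(-0.05) − (-0.25)(-0.20)] = 0.0875
  C_31 = (-0.25)(-0.05) − (-0.40)(0.80) = 0.3325
  C_32 = −[(0.75)(-0.05) − (-0.40)(-0.30)] = 0.1575
  C_33 = (0.75)(0.80) − (-0.25)(-0.30) = 0.5250
det(I−A) = Σ_j (I−A)_1j·C_1j = (0.75)(0.5975) + (-0.25)(0.2350) + (-0.40)(0.1750) = 0.319375
adj(I−A) = Cᵀ =
  [ 0.5975   0.2075   0.3325]
  [ 0.2350   0.4825   0.1575]
  [ 0.1750   0.0875   0.5250]
(I − A)⁻¹ = adj(I−A) / det(I−A) ≈
  [   1.8708     0.6497     1.0411]
  [   0.7358     1.5108     0.4932]
  [   0.5479     0.2740     1.6438]
x = (I − A)⁻¹ d = adj(I−A)·d / det(I−A), with det(I−A) = 0.319375:
  x_1 = (0.5975·320 + 0.2075·340 + 0.3325·360) / 0.319375 = 381.45 / 0.319375 ≈ 1194.364
  x_2 = (0.2350·320 + 0.4825·340 + 0.1575·360) / 0.319375 = 295.95 / 0.319375 ≈ 926.654
  x_3 = (0.1750·320 + 0.0875·340 + 0.5250·360) / 0.319375 = 274.75 / 0.319375 ≈ 860.274

x_1 = 1194.364, x_2 = 926.654, x_3 = 860.274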